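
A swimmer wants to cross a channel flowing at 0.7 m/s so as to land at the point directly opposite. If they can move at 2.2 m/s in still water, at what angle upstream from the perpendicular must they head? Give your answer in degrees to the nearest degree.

To cancel the current, the upstream component of the swimmer's velocity must equal the flow: 2.2 sin θ = 0.7.
sin θ = 0.7 / 2.2 = 0.3182.
θ = arcsin(0.3182) = 18.553°.

19°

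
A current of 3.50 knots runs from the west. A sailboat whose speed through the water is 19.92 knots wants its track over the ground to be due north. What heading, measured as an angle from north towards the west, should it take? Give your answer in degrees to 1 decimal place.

10.1°

The current pushes perpendicular to the desired track; the heading must have a component into the current equal to 3.50 knots: 19.92 sin θ = 3.50.
sin θ = 0.1757, so θ = 10.120°.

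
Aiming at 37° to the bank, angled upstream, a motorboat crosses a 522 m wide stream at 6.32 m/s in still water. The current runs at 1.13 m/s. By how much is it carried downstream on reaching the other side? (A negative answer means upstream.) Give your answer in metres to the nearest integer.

Perpendicular speed = 3.803 m/s; crossing time = 522 / 3.803 = 137.243 s.
Net downstream speed = -3.917 m/s.
Drift = -3.917 × 137.243 = -537.633 m (upstream).

-538 m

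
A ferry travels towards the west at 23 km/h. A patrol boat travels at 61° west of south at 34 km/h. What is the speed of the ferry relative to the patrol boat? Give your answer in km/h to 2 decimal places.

Taking east as x and north as y: ferry velocity = (-23.000, 0.000) km/h; patrol boat velocity = (-29.737, -16.484) km/h.
Velocity of ferry relative to patrol boat = (-23.000, 0.000) − (-29.737, -16.484) = (6.737, 16.484) km/h.
Magnitude = |(6.737, 16.484)| = 17.807 km/h.

17.81 km/h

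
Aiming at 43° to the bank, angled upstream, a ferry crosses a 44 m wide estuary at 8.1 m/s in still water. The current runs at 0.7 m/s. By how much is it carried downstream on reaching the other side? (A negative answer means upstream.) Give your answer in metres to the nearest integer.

Perpendicular speed = 5.524 m/s; crossing time = 44 / 5.524 = 7.965 s.
Net downstream speed = -5.224 m/s.
Drift = -5.224 × 7.965 = -41.609 m (upstream).

-42 m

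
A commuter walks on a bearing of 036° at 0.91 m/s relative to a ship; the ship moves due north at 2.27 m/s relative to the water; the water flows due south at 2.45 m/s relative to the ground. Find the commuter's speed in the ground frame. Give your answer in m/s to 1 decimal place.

0.8 m/s

In east/north components (m/s): commuter relative to ship = (0.535, 0.736); ship relative to water = (0.000, 2.270); water relative to ground = (0.000, -2.450).
Sum = (0.535, 0.556) m/s.
Speed = |(0.535, 0.556)| = 0.772 m/s.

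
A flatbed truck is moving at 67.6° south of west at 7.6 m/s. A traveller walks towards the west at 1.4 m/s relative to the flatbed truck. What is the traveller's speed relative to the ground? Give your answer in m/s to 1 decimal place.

8.2 m/s

Taking east as x and north as y: flatbed truck velocity = (-2.896, -7.027) m/s; traveller velocity relative to flatbed truck = (-1.400, 0.000) m/s.
Velocity relative to ground = (-2.896, -7.027) + (-1.400, 0.000) = (-4.296, -7.027) m/s.
Speed = |(-4.296, -7.027)| = 8.236 m/s.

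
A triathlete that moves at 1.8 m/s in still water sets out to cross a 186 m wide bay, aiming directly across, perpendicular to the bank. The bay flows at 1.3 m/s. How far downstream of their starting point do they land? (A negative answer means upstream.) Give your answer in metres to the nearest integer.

134 m

Perpendicular speed = 1.800 m/s; crossing time = 186 / 1.800 = 103.333 s.
Net downstream speed = 1.300 m/s.
Drift = 1.300 × 103.333 = 134.333 m (downstream).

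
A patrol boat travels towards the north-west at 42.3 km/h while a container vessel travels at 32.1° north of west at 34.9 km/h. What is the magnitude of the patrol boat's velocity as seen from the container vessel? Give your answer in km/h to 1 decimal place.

Taking east as x and north as y: patrol boat velocity = (-29.911, 29.911) km/h; container vessel velocity = (-29.565, 18.546) km/h.
Velocity of patrol boat relative to container vessel = (-29.911, 29.911) − (-29.565, 18.546) = (-0.346, 11.365) km/h.
Magnitude = |(-0.346, 11.365)| = 11.370 km/h.

11.4 km/h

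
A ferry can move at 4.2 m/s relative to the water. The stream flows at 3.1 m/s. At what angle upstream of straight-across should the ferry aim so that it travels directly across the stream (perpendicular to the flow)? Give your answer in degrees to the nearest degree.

To cancel the current, the upstream component of the ferry's velocity must equal the flow: 4.2 sin θ = 3.1.
sin θ = 3.1 / 4.2 = 0.7381.
θ = arcsin(0.7381) = 47.569°.

48°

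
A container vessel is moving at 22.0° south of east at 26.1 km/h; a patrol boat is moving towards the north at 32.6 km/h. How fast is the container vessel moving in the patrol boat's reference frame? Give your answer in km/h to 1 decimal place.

Taking east as x and north as y: container vessel velocity = (24.199, -9.777) km/h; patrol boat velocity = (0.000, 32.600) km/h.
Velocity of container vessel relative to patrol boat = (24.199, -9.777) − (0.000, 32.600) = (24.199, -42.377) km/h.
Magnitude = |(24.199, -42.377)| = 48.800 km/h.

48.8 km/h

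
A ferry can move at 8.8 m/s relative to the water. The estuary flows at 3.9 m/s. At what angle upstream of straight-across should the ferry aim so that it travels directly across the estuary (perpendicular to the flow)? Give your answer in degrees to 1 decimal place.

To cancel the current, the upstream component of the ferry's velocity must equal the flow: 8.8 sin θ = 3.9.
sin θ = 3.9 / 8.8 = 0.4432.
θ = arcsin(0.4432) = 26.307°.

26.3°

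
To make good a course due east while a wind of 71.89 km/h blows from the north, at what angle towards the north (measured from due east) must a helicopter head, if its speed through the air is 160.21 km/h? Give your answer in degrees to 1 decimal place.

The wind pushes perpendicular to the desired track; the heading must have a component into the wind equal to 71.89 km/h: 160.21 sin θ = 71.89.
sin θ = 0.4487, so θ = 26.662°.

26.7°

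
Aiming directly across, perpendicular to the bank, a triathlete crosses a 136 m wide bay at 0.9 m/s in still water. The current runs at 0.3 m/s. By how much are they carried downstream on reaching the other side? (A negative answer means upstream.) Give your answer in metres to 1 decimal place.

45.3 m

Perpendicular speed = 0.900 m/s; crossing time = 136 / 0.900 = 151.111 s.
Net downstream speed = 0.300 m/s.
Drift = 0.300 × 151.111 = 45.333 m (downstream).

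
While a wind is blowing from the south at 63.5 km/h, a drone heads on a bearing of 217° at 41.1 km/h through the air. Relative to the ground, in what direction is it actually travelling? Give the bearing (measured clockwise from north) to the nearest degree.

Taking east as x and north as y: velocity relative to the air = (-24.735, -32.824) km/h; the air relative to ground = (0.000, 63.500) km/h.
Velocity relative to ground = (-24.735, -32.824) + (0.000, 63.500) = (-24.735, 30.676) km/h.
Bearing = atan2(-24.73, 30.68) = 321.12° clockwise from north.

321°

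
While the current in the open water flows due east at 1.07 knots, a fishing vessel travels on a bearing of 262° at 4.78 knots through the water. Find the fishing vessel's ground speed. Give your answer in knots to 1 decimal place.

Taking east as x and north as y: velocity relative to the water = (-4.733, -0.665) knots; the water relative to ground = (1.070, 0.000) knots.
Velocity relative to ground = (-4.733, -0.665) + (1.070, 0.000) = (-3.663, -0.665) knots.
Speed = |(-3.663, -0.665)| = 3.723 knots.

3.7 knots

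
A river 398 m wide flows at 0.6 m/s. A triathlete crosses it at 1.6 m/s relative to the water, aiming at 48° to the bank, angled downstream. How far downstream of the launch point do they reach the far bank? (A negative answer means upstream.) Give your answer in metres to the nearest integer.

Perpendicular speed = 1.189 m/s; crossing time = 398 / 1.189 = 334.726 s.
Net downstream speed = 1.671 m/s.
Drift = 1.671 × 334.726 = 559.196 m (downstream).

559 m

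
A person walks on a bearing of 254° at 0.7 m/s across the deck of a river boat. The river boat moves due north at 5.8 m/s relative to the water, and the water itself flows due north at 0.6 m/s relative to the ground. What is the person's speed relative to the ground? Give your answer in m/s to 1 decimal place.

6.2 m/s

In east/north components (m/s): person relative to river boat = (-0.673, -0.193); river boat relative to water = (0.000, 5.800); water relative to ground = (0.000, 0.600).
Sum = (-0.673, 6.207) m/s.
Speed = |(-0.673, 6.207)| = 6.243 m/s.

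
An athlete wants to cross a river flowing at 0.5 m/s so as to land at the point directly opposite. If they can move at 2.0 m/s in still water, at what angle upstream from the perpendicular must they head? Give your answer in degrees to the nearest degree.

14°

To cancel the current, the upstream component of the athlete's velocity must equal the flow: 2.0 sin θ = 0.5.
sin θ = 0.5 / 2.0 = 0.2500.
θ = arcsin(0.2500) = 14.478°.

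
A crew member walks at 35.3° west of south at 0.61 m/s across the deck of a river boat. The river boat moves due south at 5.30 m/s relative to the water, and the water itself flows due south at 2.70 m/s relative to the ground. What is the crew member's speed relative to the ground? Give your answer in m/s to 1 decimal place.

In east/north components (m/s): crew member relative to river boat = (-0.352, -0.498); river boat relative to water = (0.000, -5.300); water relative to ground = (0.000, -2.700).
Sum = (-0.352, -8.498) m/s.
Speed = |(-0.352, -8.498)| = 8.505 m/s.

8.5 m/s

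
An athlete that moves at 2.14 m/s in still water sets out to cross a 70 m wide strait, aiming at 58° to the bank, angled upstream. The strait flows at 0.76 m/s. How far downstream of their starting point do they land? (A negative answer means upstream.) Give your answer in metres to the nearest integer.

-14 m

Perpendicular speed = 1.815 m/s; crossing time = 70 / 1.815 = 38.571 s.
Net downstream speed = -0.374 m/s.
Drift = -0.374 × 38.571 = -14.427 m (upstream).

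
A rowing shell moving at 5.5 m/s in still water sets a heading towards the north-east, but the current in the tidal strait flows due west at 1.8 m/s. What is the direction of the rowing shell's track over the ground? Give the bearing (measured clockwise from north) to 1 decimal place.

028.2°

Taking east as x and north as y: velocity relative to the water = (3.889, 3.889) m/s; the water relative to ground = (-1.800, 0.000) m/s.
Velocity relative to ground = (3.889, 3.889) + (-1.800, 0.000) = (2.089, 3.889) m/s.
Bearing = atan2(2.09, 3.89) = 28.24° clockwise from north.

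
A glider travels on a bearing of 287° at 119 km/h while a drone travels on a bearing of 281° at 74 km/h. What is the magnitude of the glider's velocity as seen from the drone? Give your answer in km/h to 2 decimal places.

46.06 km/h

Taking east as x and north as y: glider velocity = (-113.800, 34.792) km/h; drone velocity = (-72.640, 14.120) km/h.
Velocity of glider relative to drone = (-113.800, 34.792) − (-72.640, 14.120) = (-41.160, 20.672) km/h.
Magnitude = |(-41.160, 20.672)| = 46.060 km/h.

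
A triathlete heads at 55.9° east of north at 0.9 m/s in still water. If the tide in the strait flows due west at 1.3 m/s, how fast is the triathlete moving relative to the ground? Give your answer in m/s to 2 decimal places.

0.75 m/s

Taking east as x and north as y: velocity relative to the water = (0.745, 0.505) m/s; the water relative to ground = (-1.300, 0.000) m/s.
Velocity relative to ground = (0.745, 0.505) + (-1.300, 0.000) = (-0.555, 0.505) m/s.
Speed = |(-0.555, 0.505)| = 0.750 m/s.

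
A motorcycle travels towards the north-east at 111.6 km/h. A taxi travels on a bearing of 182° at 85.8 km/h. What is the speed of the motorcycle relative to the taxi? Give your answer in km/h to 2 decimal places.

183.91 km/h

Taking east as x and north as y: motorcycle velocity = (78.913, 78.913) km/h; taxi velocity = (-2.994, -85.748) km/h.
Velocity of motorcycle relative to taxi = (78.913, 78.913) − (-2.994, -85.748) = (81.907, 164.661) km/h.
Magnitude = |(81.907, 164.661)| = 183.908 km/h.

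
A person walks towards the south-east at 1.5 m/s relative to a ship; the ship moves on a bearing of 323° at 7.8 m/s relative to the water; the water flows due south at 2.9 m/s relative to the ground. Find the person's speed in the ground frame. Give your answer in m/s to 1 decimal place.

In east/north components (m/s): person relative to ship = (1.061, -1.061); ship relative to water = (-4.694, 6.229); water relative to ground = (0.000, -2.900).
Sum = (-3.633, 2.269) m/s.
Speed = |(-3.633, 2.269)| = 4.284 m/s.

4.3 m/s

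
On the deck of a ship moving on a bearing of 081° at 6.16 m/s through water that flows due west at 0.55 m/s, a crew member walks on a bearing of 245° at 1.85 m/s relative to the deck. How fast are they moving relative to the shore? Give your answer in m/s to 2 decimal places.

3.86 m/s

In east/north components (m/s): crew member relative to ship = (-1.677, -0.782); ship relative to water = (6.084, 0.964); water relative to ground = (-0.550, 0.000).
Sum = (3.857, 0.182) m/s.
Speed = |(3.857, 0.182)| = 3.862 m/s.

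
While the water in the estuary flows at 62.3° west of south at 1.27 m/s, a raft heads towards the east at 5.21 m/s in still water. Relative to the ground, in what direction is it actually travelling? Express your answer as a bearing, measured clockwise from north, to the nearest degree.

098°

Taking east as x and north as y: velocity relative to the water = (5.210, 0.000) m/s; the water relative to ground = (-1.124, -0.590) m/s.
Velocity relative to ground = (5.210, 0.000) + (-1.124, -0.590) = (4.086, -0.590) m/s.
Bearing = atan2(4.09, -0.59) = 98.22° clockwise from north.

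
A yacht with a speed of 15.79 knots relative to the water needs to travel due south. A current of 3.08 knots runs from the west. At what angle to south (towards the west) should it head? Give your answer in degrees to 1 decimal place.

The current pushes perpendicular to the desired track; the heading must have a component into the current equal to 3.08 knots: 15.79 sin θ = 3.08.
sin θ = 0.1951, so θ = 11.248°.

11.2°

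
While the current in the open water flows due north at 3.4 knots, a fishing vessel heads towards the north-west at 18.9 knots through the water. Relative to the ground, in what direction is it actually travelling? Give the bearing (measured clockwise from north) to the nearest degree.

321°

Taking east as x and north as y: velocity relative to the water = (-13.364, 13.364) knots; the water relative to ground = (0.000, 3.400) knots.
Velocity relative to ground = (-13.364, 13.364) + (0.000, 3.400) = (-13.364, 16.764) knots.
Bearing = atan2(-13.36, 16.76) = 321.44° clockwise from north.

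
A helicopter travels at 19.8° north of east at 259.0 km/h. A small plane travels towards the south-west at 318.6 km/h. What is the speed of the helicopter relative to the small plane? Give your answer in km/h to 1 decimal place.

Taking east as x and north as y: helicopter velocity = (243.688, 87.733) km/h; small plane velocity = (-225.284, -225.284) km/h.
Velocity of helicopter relative to small plane = (243.688, 87.733) − (-225.284, -225.284) = (468.972, 313.017) km/h.
Magnitude = |(468.972, 313.017)| = 563.839 km/h.

563.8 km/h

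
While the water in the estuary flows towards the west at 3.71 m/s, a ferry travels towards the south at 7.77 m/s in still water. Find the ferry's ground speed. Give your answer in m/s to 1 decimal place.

Taking east as x and north as y: velocity relative to the water = (0.000, -7.770) m/s; the water relative to ground = (-3.710, 0.000) m/s.
Velocity relative to ground = (0.000, -7.770) + (-3.710, 0.000) = (-3.710, -7.770) m/s.
Speed = |(-3.710, -7.770)| = 8.610 m/s.

8.6 m/s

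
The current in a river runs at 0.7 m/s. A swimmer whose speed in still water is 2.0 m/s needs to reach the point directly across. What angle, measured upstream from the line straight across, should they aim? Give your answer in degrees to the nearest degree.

To cancel the current, the upstream component of the swimmer's velocity must equal the flow: 2.0 sin θ = 0.7.
sin θ = 0.7 / 2.0 = 0.3500.
θ = arcsin(0.3500) = 20.487°.

20°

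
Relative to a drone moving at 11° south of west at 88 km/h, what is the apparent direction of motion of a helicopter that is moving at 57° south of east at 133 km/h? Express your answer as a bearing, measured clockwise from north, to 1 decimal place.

120.8°

Taking east as x and north as y: helicopter velocity = (72.437, -111.543) km/h; drone velocity = (-86.383, -16.791) km/h.
Velocity of helicopter relative to drone = (72.437, -111.543) − (-86.383, -16.791) = (158.820, -94.752) km/h.
Bearing = atan2(158.82, -94.75) = 120.82° clockwise from north.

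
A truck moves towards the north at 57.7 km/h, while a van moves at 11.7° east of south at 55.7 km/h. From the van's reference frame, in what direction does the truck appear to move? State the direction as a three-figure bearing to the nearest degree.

Taking east as x and north as y: truck velocity = (0.000, 57.700) km/h; van velocity = (11.295, -54.543) km/h.
Velocity of truck relative to van = (0.000, 57.700) − (11.295, -54.543) = (-11.295, 112.243) km/h.
Bearing = atan2(-11.30, 112.24) = 354.25° clockwise from north.

354°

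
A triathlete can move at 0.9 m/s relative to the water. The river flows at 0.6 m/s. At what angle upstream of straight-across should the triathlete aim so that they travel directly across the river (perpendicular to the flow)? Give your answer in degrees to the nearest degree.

To cancel the current, the upstream component of the triathlete's velocity must equal the flow: 0.9 sin θ = 0.6.
sin θ = 0.6 / 0.9 = 0.6667.
θ = arcsin(0.6667) = 41.810°.

42°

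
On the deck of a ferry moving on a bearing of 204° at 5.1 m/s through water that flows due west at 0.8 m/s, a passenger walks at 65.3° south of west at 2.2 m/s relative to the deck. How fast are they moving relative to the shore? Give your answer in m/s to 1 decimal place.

In east/north components (m/s): passenger relative to ferry = (-0.919, -1.999); ferry relative to water = (-2.074, -4.659); water relative to ground = (-0.800, 0.000).
Sum = (-3.794, -6.658) m/s.
Speed = |(-3.794, -6.658)| = 7.663 m/s.

7.7 m/s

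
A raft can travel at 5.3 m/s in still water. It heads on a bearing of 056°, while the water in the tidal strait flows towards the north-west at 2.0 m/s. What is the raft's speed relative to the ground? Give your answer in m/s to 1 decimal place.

Taking east as x and north as y: velocity relative to the water = (4.394, 2.964) m/s; the water relative to ground = (-1.414, 1.414) m/s.
Velocity relative to ground = (4.394, 2.964) + (-1.414, 1.414) = (2.980, 4.378) m/s.
Speed = |(2.980, 4.378)| = 5.296 m/s.

5.3 m/s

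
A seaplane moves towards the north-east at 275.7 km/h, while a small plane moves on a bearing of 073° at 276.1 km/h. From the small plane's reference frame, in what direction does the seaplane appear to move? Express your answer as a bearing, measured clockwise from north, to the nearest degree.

Taking east as x and north as y: seaplane velocity = (194.949, 194.949) km/h; small plane velocity = (264.036, 80.724) km/h.
Velocity of seaplane relative to small plane = (194.949, 194.949) − (264.036, 80.724) = (-69.086, 114.226) km/h.
Bearing = atan2(-69.09, 114.23) = 328.83° clockwise from north.

329°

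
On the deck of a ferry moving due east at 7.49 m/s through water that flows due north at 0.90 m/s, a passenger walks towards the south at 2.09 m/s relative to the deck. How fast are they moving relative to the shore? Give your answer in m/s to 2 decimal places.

In east/north components (m/s): passenger relative to ferry = (0.000, -2.090); ferry relative to water = (7.490, 0.000); water relative to ground = (0.000, 0.900).
Sum = (7.490, -1.190) m/s.
Speed = |(7.490, -1.190)| = 7.584 m/s.

7.58 m/s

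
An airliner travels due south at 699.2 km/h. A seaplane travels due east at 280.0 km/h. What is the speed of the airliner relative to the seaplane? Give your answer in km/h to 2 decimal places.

753.18 km/h

Taking east as x and north as y: airliner velocity = (0.000, -699.200) km/h; seaplane velocity = (280.000, 0.000) km/h.
Velocity of airliner relative to seaplane = (0.000, -699.200) − (280.000, 0.000) = (-280.000, -699.200) km/h.
Magnitude = |(-280.000, -699.200)| = 753.180 km/h.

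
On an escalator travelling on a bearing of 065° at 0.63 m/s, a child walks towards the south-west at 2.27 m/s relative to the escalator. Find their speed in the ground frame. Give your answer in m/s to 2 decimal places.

Taking east as x and north as y: escalator velocity = (0.571, 0.266) m/s; child velocity relative to escalator = (-1.605, -1.605) m/s.
Velocity relative to ground = (0.571, 0.266) + (-1.605, -1.605) = (-1.034, -1.339) m/s.
Speed = |(-1.034, -1.339)| = 1.692 m/s.

1.69 m/s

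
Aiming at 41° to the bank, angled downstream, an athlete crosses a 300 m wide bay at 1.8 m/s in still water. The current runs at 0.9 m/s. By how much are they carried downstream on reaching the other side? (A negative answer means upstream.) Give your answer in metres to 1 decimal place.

Perpendicular speed = 1.181 m/s; crossing time = 300 / 1.181 = 254.042 s.
Net downstream speed = 2.258 m/s.
Drift = 2.258 × 254.042 = 573.748 m (downstream).

573.7 m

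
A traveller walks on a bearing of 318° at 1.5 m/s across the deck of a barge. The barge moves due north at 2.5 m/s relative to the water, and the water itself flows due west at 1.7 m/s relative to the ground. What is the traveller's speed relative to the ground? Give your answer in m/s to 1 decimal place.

In east/north components (m/s): traveller relative to barge = (-1.004, 1.115); barge relative to water = (0.000, 2.500); water relative to ground = (-1.700, 0.000).
Sum = (-2.704, 3.615) m/s.
Speed = |(-2.704, 3.615)| = 4.514 m/s.

4.5 m/s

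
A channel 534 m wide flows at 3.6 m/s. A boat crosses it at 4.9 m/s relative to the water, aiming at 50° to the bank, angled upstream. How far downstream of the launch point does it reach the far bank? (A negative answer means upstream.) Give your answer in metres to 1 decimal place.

Perpendicular speed = 3.754 m/s; crossing time = 534 / 3.754 = 142.263 s.
Net downstream speed = 0.450 m/s.
Drift = 0.450 × 142.263 = 64.067 m (downstream).

64.1 m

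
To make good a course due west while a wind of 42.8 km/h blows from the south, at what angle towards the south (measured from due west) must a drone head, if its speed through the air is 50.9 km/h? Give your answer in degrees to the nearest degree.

57°

The wind pushes perpendicular to the desired track; the heading must have a component into the wind equal to 42.8 km/h: 50.9 sin θ = 42.8.
sin θ = 0.8409, so θ = 57.232°.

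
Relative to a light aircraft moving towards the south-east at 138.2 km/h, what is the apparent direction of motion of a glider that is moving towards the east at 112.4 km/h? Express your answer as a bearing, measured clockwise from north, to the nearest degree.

Taking east as x and north as y: glider velocity = (112.400, 0.000) km/h; light aircraft velocity = (97.722, -97.722) km/h.
Velocity of glider relative to light aircraft = (112.400, 0.000) − (97.722, -97.722) = (14.678, 97.722) km/h.
Bearing = atan2(14.68, 97.72) = 8.54° clockwise from north.

009°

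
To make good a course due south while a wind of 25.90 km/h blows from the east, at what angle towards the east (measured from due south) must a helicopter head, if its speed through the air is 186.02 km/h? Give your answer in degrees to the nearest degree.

The wind pushes perpendicular to the desired track; the heading must have a component into the wind equal to 25.90 km/h: 186.02 sin θ = 25.90.
sin θ = 0.1392, so θ = 8.003°.

8°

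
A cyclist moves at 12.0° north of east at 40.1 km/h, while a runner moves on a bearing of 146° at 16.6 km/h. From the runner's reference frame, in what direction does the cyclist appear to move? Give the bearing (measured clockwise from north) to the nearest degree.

Taking east as x and north as y: cyclist velocity = (39.224, 8.337) km/h; runner velocity = (9.283, -13.762) km/h.
Velocity of cyclist relative to runner = (39.224, 8.337) − (9.283, -13.762) = (29.941, 22.099) km/h.
Bearing = atan2(29.94, 22.10) = 53.57° clockwise from north.

054°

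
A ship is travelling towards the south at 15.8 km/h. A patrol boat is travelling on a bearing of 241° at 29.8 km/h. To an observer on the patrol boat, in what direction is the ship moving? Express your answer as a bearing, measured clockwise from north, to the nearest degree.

093°

Taking east as x and north as y: ship velocity = (0.000, -15.800) km/h; patrol boat velocity = (-26.064, -14.447) km/h.
Velocity of ship relative to patrol boat = (0.000, -15.800) − (-26.064, -14.447) = (26.064, -1.353) km/h.
Bearing = atan2(26.06, -1.35) = 92.97° clockwise from north.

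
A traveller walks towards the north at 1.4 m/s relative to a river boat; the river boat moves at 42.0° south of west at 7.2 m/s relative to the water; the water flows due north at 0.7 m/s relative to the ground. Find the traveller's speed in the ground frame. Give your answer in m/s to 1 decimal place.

6.0 m/s

In east/north components (m/s): traveller relative to river boat = (0.000, 1.400); river boat relative to water = (-5.351, -4.818); water relative to ground = (0.000, 0.700).
Sum = (-5.351, -2.718) m/s.
Speed = |(-5.351, -2.718)| = 6.001 m/s.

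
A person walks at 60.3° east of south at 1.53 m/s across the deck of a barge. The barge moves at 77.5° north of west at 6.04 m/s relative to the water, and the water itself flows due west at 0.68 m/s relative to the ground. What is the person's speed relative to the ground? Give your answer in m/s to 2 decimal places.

In east/north components (m/s): person relative to barge = (1.329, -0.758); barge relative to water = (-1.307, 5.897); water relative to ground = (-0.680, 0.000).
Sum = (-0.658, 5.139) m/s.
Speed = |(-0.658, 5.139)| = 5.181 m/s.

5.18 m/s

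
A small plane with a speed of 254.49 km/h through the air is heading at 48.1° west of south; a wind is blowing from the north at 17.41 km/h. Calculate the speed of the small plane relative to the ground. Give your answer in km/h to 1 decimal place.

266.4 km/h

Taking east as x and north as y: velocity relative to the air = (-189.420, -169.957) km/h; the air relative to ground = (0.000, -17.410) km/h.
Velocity relative to ground = (-189.420, -169.957) + (0.000, -17.410) = (-189.420, -187.367) km/h.
Speed = |(-189.420, -187.367)| = 266.432 km/h.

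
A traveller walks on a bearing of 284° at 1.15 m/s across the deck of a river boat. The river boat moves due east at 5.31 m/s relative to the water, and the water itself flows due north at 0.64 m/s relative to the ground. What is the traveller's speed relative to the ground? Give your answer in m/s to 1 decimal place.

In east/north components (m/s): traveller relative to river boat = (-1.116, 0.278); river boat relative to water = (5.310, 0.000); water relative to ground = (0.000, 0.640).
Sum = (4.194, 0.918) m/s.
Speed = |(4.194, 0.918)| = 4.293 m/s.

4.3 m/s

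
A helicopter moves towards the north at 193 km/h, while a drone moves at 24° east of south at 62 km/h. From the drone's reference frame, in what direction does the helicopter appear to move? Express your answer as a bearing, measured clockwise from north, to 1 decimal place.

Taking east as x and north as y: helicopter velocity = (0.000, 193.000) km/h; drone velocity = (25.218, -56.640) km/h.
Velocity of helicopter relative to drone = (0.000, 193.000) − (25.218, -56.640) = (-25.218, 249.640) km/h.
Bearing = atan2(-25.22, 249.64) = 354.23° clockwise from north.

354.2°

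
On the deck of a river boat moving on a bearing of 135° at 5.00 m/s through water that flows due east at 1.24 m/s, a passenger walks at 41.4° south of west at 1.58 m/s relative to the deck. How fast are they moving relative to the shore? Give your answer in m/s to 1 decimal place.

5.8 m/s

In east/north components (m/s): passenger relative to river boat = (-1.185, -1.045); river boat relative to water = (3.536, -3.536); water relative to ground = (1.240, 0.000).
Sum = (3.590, -4.580) m/s.
Speed = |(3.590, -4.580)| = 5.820 m/s.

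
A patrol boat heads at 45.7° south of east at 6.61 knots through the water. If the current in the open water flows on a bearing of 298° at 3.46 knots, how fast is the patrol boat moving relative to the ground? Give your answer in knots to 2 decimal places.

3.48 knots

Taking east as x and north as y: velocity relative to the water = (4.617, -4.731) knots; the water relative to ground = (-3.055, 1.624) knots.
Velocity relative to ground = (4.617, -4.731) + (-3.055, 1.624) = (1.562, -3.106) knots.
Speed = |(1.562, -3.106)| = 3.477 knots.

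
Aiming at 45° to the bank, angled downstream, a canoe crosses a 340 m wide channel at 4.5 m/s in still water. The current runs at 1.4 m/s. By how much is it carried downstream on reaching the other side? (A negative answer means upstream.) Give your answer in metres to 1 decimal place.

Perpendicular speed = 3.182 m/s; crossing time = 340 / 3.182 = 106.852 s.
Net downstream speed = 4.582 m/s.
Drift = 4.582 × 106.852 = 489.592 m (downstream).

489.6 m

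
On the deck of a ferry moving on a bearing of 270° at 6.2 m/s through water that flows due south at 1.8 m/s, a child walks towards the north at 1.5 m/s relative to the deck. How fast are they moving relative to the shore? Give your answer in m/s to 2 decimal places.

In east/north components (m/s): child relative to ferry = (0.000, 1.500); ferry relative to water = (-6.200, 0.000); water relative to ground = (0.000, -1.800).
Sum = (-6.200, -0.300) m/s.
Speed = |(-6.200, -0.300)| = 6.207 m/s.

6.21 m/s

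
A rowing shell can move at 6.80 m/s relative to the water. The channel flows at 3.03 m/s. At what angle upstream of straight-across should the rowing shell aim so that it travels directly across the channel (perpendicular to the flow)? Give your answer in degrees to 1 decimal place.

26.5°

To cancel the current, the upstream component of the rowing shell's velocity must equal the flow: 6.80 sin θ = 3.03.
sin θ = 3.03 / 6.80 = 0.4456.
θ = arcsin(0.4456) = 26.461°.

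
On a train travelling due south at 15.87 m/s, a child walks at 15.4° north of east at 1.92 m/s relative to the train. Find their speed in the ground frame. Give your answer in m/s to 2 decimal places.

15.47 m/s

Taking east as x and north as y: train velocity = (0.000, -15.870) m/s; child velocity relative to train = (1.851, 0.510) m/s.
Velocity relative to ground = (0.000, -15.870) + (1.851, 0.510) = (1.851, -15.360) m/s.
Speed = |(1.851, -15.360)| = 15.471 m/s.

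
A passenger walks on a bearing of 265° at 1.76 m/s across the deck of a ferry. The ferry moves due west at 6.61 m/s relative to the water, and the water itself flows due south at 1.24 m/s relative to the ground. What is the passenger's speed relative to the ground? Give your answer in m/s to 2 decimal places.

In east/north components (m/s): passenger relative to ferry = (-1.753, -0.153); ferry relative to water = (-6.610, 0.000); water relative to ground = (0.000, -1.240).
Sum = (-8.363, -1.393) m/s.
Speed = |(-8.363, -1.393)| = 8.479 m/s.

8.48 m/s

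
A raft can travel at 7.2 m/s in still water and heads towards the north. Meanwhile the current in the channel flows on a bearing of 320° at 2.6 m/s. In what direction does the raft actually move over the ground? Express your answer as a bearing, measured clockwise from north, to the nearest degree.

Taking east as x and north as y: velocity relative to the water = (0.000, 7.200) m/s; the water relative to ground = (-1.671, 1.992) m/s.
Velocity relative to ground = (0.000, 7.200) + (-1.671, 1.992) = (-1.671, 9.192) m/s.
Bearing = atan2(-1.67, 9.19) = 349.69° clockwise from north.

350°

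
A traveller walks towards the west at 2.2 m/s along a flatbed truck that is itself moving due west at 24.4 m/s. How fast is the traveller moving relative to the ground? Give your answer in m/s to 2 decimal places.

26.60 m/s

Taking east as x and north as y: flatbed truck velocity = (-24.400, 0.000) m/s; traveller velocity relative to flatbed truck = (-2.200, 0.000) m/s.
Velocity relative to ground = (-24.400, 0.000) + (-2.200, 0.000) = (-26.600, 0.000) m/s.
Speed = |(-26.600, 0.000)| = 26.600 m/s.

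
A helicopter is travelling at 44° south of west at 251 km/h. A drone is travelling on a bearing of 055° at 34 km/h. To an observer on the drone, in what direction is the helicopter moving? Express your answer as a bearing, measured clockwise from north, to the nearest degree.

227°

Taking east as x and north as y: helicopter velocity = (-180.554, -174.359) km/h; drone velocity = (27.851, 19.502) km/h.
Velocity of helicopter relative to drone = (-180.554, -174.359) − (27.851, 19.502) = (-208.405, -193.861) km/h.
Bearing = atan2(-208.41, -193.86) = 227.07° clockwise from north.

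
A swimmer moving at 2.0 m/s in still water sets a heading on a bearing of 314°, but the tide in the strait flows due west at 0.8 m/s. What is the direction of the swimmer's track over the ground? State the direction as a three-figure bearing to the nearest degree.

302°

Taking east as x and north as y: velocity relative to the water = (-1.439, 1.389) m/s; the water relative to ground = (-0.800, 0.000) m/s.
Velocity relative to ground = (-1.439, 1.389) + (-0.800, 0.000) = (-2.239, 1.389) m/s.
Bearing = atan2(-2.24, 1.39) = 301.82° clockwise from north.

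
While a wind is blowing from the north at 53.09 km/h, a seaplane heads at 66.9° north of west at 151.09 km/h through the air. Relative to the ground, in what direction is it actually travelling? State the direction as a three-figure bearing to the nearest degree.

325°

Taking east as x and north as y: velocity relative to the air = (-59.278, 138.976) km/h; the air relative to ground = (0.000, -53.090) km/h.
Velocity relative to ground = (-59.278, 138.976) + (0.000, -53.090) = (-59.278, 85.886) km/h.
Bearing = atan2(-59.28, 85.89) = 325.39° clockwise from north.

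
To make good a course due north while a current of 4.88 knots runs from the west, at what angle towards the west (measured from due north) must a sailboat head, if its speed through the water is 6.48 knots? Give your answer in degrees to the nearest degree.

The current pushes perpendicular to the desired track; the heading must have a component into the current equal to 4.88 knots: 6.48 sin θ = 4.88.
sin θ = 0.7531, so θ = 48.858°.

49°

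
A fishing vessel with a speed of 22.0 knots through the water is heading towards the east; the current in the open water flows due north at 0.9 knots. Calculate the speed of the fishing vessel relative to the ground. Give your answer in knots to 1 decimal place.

22.0 knots

Taking east as x and north as y: velocity relative to the water = (22.000, 0.000) knots; the water relative to ground = (0.000, 0.900) knots.
Velocity relative to ground = (22.000, 0.000) + (0.000, 0.900) = (22.000, 0.900) knots.
Speed = |(22.000, 0.900)| = 22.018 knots.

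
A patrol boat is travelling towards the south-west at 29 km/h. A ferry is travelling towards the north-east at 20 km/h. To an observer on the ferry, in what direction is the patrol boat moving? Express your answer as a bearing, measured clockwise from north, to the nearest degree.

Taking east as x and north as y: patrol boat velocity = (-20.506, -20.506) km/h; ferry velocity = (14.142, 14.142) km/h.
Velocity of patrol boat relative to ferry = (-20.506, -20.506) − (14.142, 14.142) = (-34.648, -34.648) km/h.
Bearing = atan2(-34.65, -34.65) = 225.00° clockwise from north.

225°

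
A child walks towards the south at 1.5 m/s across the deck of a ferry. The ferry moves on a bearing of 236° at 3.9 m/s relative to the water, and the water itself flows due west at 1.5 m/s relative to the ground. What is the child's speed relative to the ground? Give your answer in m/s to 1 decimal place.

6.0 m/s

In east/north components (m/s): child relative to ferry = (0.000, -1.500); ferry relative to water = (-3.233, -2.181); water relative to ground = (-1.500, 0.000).
Sum = (-4.733, -3.681) m/s.
Speed = |(-4.733, -3.681)| = 5.996 m/s.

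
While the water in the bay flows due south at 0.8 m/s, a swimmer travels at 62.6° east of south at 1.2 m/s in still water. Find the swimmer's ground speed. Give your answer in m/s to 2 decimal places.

1.72 m/s

Taking east as x and north as y: velocity relative to the water = (1.065, -0.552) m/s; the water relative to ground = (0.000, -0.800) m/s.
Velocity relative to ground = (1.065, -0.552) + (0.000, -0.800) = (1.065, -1.352) m/s.
Speed = |(1.065, -1.352)| = 1.722 m/s.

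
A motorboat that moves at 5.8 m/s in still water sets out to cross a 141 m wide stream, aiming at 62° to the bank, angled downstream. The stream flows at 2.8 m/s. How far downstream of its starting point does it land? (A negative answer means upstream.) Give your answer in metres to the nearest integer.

Perpendicular speed = 5.121 m/s; crossing time = 141 / 5.121 = 27.533 s.
Net downstream speed = 5.523 m/s.
Drift = 5.523 × 27.533 = 152.064 m (downstream).

152 m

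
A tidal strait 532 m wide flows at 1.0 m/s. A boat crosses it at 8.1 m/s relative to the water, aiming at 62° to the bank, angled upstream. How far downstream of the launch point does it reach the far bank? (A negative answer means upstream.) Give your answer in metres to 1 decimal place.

Perpendicular speed = 7.152 m/s; crossing time = 532 / 7.152 = 74.386 s.
Net downstream speed = -2.803 m/s.
Drift = -2.803 × 74.386 = -208.483 m (upstream).

-208.5 m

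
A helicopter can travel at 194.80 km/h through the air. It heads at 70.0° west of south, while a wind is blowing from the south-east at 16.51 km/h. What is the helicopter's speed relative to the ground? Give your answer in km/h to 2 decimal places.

Taking east as x and north as y: velocity relative to the air = (-183.052, -66.626) km/h; the air relative to ground = (-11.674, 11.674) km/h.
Velocity relative to ground = (-183.052, -66.626) + (-11.674, 11.674) = (-194.726, -54.951) km/h.
Speed = |(-194.726, -54.951)| = 202.331 km/h.

202.33 km/h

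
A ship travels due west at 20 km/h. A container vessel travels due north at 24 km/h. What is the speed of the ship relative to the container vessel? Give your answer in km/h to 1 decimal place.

31.2 km/h

Taking east as x and north as y: ship velocity = (-20.000, 0.000) km/h; container vessel velocity = (0.000, 24.000) km/h.
Velocity of ship relative to container vessel = (-20.000, 0.000) − (0.000, 24.000) = (-20.000, -24.000) km/h.
Magnitude = |(-20.000, -24.000)| = 31.241 km/h.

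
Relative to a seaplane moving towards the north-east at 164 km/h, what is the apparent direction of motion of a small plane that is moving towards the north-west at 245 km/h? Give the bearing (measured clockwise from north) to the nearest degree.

Taking east as x and north as y: small plane velocity = (-173.241, 173.241) km/h; seaplane velocity = (115.966, 115.966) km/h.
Velocity of small plane relative to seaplane = (-173.241, 173.241) − (115.966, 115.966) = (-289.207, 57.276) km/h.
Bearing = atan2(-289.21, 57.28) = 281.20° clockwise from north.

281°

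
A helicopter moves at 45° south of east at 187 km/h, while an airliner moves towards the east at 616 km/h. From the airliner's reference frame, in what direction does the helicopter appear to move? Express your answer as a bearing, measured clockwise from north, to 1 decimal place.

Taking east as x and north as y: helicopter velocity = (132.229, -132.229) km/h; airliner velocity = (616.000, 0.000) km/h.
Velocity of helicopter relative to airliner = (132.229, -132.229) − (616.000, 0.000) = (-483.771, -132.229) km/h.
Bearing = atan2(-483.77, -132.23) = 254.71° clockwise from north.

254.7°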